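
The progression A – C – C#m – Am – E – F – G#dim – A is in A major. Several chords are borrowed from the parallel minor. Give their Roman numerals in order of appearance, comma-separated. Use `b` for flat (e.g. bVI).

A major has the diatonic set A, Bm, C#m, D, E, F#m, G#dim. Of the given chords, A, C#m, E and G#dim are diatonic. C (C–E–G) doesn't fit — on degree 3 A major would have C#m (iii). C is the degree-3 chord of A minor, so it is the borrowed bIII. But Am (A–C–E) is foreign: the diatonic I on degree 1 is A, whereas Am comes from A minor. It is labeled i. But F (F–A–C) is foreign: the diatonic vi on degree 6 is F#m, whereas F comes from A minor. It is labeled bVI.

bIII, i, bVI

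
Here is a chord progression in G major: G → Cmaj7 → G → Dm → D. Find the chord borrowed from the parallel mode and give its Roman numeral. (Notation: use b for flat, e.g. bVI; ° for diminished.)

v

G major has the diatonic set G, Am, Bm, C, D, Em, F#dim. Of the given chords, G, Cmaj7 and D are diatonic. Dm (D–F–A) doesn't fit — on degree 5 G major would have D (V). Dm is the degree-5 chord of G minor, so it is the borrowed v.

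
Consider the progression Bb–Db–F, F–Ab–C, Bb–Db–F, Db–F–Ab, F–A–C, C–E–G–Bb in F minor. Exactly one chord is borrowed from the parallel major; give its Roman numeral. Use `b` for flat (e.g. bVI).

I

The diatonic triads in F minor (with V from harmonic minor) are Fm, Gdim, Ab, Bbm, C, Db, Eb. Bb–Db–F = Bbm, F–Ab–C = Fm, Db–F–Ab = Db and C–E–G–Bb = C7 all belong to that set. F–A–C is not: scale degree 1 in F minor carries Fm (i). In F major the chord on that degree is F, so here it functions as I, borrowed from the parallel major.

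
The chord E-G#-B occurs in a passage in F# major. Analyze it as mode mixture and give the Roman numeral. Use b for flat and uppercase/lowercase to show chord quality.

bVII

E is the lowered form of scale degree 7 in F# major (the diatonic degree 7 is E#). The diatonic chord on degree 7 would be E#dim (vii°), but E–G#–B is the major chord from F# minor. As a borrowed chord it is labeled bVII.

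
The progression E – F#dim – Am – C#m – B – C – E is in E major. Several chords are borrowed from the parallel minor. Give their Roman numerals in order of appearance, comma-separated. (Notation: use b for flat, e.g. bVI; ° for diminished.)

The diatonic triads in E major are E, F#m, G#m, A, B, C#m, D#dim. E, C#m and B are all diatonic. F#dim (F#–A–C) doesn't fit — on degree 2 E major would have F#m (ii). F#dim is the degree-2 chord of E minor, so it is the borrowed ii°. But Am (A–C–E) is foreign: the diatonic IV on degree 4 is A, whereas Am comes from E minor. It is labeled iv. C (C–E–G) is not: scale degree 6 in E major carries C#m (vi). In E minor the chord on that degree is C, so here it functions as bVI, borrowed from the parallel minor.

ii°, iv, bVI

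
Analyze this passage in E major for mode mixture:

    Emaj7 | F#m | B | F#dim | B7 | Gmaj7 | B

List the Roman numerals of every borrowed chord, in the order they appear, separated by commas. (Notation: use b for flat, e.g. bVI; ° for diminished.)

ii°, bIIImaj7

In E major the diatonic chords are E, F#m, G#m, A, B, C#m, D#dim. Emaj7, F#m, B and B7 all belong to that set. F#dim (F#–A–C) is not: scale degree 2 in E major carries F#m (ii). In E minor the chord on that degree is F#dim, so here it functions as ii°, borrowed from the parallel minor. Gmaj7 (G–B–D–F#) doesn't fit — on degree 3 E major would have G#m (iii). Gmaj7 is the degree-3 chord of E minor, so it is the borrowed bIIImaj7.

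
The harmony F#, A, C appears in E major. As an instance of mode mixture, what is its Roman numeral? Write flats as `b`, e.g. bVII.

The root F# is the diatonic 2nd degree of E major; the borrowing shows in the chord quality. The diatonic chord on degree 2 would be F#m (ii), but F#–A–C is the diminished chord from E minor. As a borrowed chord it is labeled ii°.

ii°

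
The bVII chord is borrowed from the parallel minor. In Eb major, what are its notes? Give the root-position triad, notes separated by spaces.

Db F Ab

The root of bVII is the lowered 7th degree: D becomes Db. Stacking thirds in Eb minor on Db gives Db–F–Ab.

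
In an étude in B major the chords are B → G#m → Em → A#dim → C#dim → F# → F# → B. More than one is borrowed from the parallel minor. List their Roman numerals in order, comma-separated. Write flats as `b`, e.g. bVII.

The diatonic triads in B major are B, C#m, D#m, E, F#, G#m, A#dim. Of the given chords, B, G#m, A#dim and F# are diatonic. Em (E–G–B) is not: scale degree 4 in B major carries E (IV). In B minor the chord on that degree is Em, so here it functions as iv, borrowed from the parallel minor. But C#dim (C#–E–G) is foreign: the diatonic ii on degree 2 is C#m, whereas C#dim comes from B minor. It is labeled ii°.

iv, ii°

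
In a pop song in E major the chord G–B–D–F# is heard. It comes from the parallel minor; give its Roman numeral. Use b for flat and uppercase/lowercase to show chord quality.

G is the lowered form of scale degree 3 in E major (the diatonic degree 3 is G#). G–B–D–F# is a major-seventh chord — the form found in E minor, not the diatonic iii (G#m). Borrowed into E major it is written bIIImaj7.

bIIImaj7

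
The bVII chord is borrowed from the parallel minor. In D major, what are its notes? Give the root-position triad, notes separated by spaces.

Scale degree 7 in D major is C#. bVII uses the lowered form, C, taken from D minor. In D minor the chord on C is C–E–G.

C E G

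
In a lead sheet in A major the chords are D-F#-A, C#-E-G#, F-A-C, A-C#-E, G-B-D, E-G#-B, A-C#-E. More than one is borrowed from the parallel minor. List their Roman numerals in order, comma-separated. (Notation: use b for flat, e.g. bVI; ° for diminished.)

A major has the diatonic set A, Bm, C#m, D, E, F#m, G#dim. D–F#–A = D, C#–E–G# = C#m, A–C#–E = A and E–G#–B = E all belong to that set. F–A–C is not: scale degree 6 in A major carries F#m (vi). In A minor the chord on that degree is F, so here it functions as bVI, borrowed from the parallel minor. G–B–D doesn't fit — on degree 7 A major would have G#dim (vii°). G is the degree-7 chord of A minor, so it is the borrowed bVII.

bVI, bVII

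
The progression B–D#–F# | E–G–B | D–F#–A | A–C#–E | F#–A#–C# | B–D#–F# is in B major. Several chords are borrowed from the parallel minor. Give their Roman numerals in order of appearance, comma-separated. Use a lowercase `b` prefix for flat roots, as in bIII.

In B major the diatonic chords are B, C#m, D#m, E, F#, G#m, A#dim. B–D#–F# = B and F#–A#–C# = F# both belong to that set. But E–G–B is foreign: the diatonic IV on degree 4 is E, whereas Em comes from B minor. It is labeled iv. D–F#–A doesn't fit — on degree 3 B major would have D#m (iii). D is the degree-3 chord of B minor, so it is the borrowed bIII. But A–C#–E is foreign: the diatonic vii° on degree 7 is A#dim, whereas A comes from B minor. It is labeled bVII.

iv, bIII, bVII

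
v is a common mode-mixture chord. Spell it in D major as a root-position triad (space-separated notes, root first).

A C E

The root, A, is scale degree 5 — the same note in D major and D minor; only the chord quality changes. In D minor the chord on A is A–C–E.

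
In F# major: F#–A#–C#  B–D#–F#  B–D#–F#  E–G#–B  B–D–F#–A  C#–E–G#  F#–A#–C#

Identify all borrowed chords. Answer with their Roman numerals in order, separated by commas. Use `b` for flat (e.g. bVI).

bVII, iv7, v

In F# major the diatonic chords are F#, G#m, A#m, B, C#, D#m, E#dim. F#–A#–C# = F# and B–D#–F# = B are both diatonic. E–G#–B doesn't fit — on degree 7 F# major would have E#dim (vii°). E is the degree-7 chord of F# minor, so it is the borrowed bVII. But B–D–F#–A is foreign: the diatonic IV on degree 4 is B, whereas Bm7 comes from F# minor. It is labeled iv7. C#–E–G# doesn't fit — on degree 5 F# major would have C# (V). C#m is the degree-5 chord of F# minor, so it is the borrowed v.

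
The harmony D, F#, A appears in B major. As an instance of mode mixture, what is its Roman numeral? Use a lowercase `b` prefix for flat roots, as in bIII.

The root D is the lowered 3rd scale degree — diatonically B major has D# there. Diatonically B major has D#m (iii) on that degree; D–F#–A is instead the major chord native to B minor, so it takes the label bIII.

bIII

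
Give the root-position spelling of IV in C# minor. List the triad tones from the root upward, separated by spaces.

The root, F#, is scale degree 4 — the same note in C# minor and C# major; only the chord quality changes. In C# major the chord on F# is F#–A#–C#.

F# A# C#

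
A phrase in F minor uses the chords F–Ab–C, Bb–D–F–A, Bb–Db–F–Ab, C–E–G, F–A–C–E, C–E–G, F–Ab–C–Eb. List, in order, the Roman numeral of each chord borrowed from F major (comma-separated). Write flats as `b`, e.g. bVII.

The diatonic triads in F minor (with V from harmonic minor) are Fm, Gdim, Ab, Bbm, C, Db, Eb. F–Ab–C = Fm, Bb–Db–F–Ab = Bbm7, C–E–G = C and F–Ab–C–Eb = Fm7 all belong to that set. Bb–D–F–A is not: scale degree 4 in F minor carries Bbm (iv). In F major the chord on that degree is Bbmaj7, so here it functions as IVmaj7, borrowed from the parallel major. But F–A–C–E is foreign: the diatonic i on degree 1 is Fm, whereas Fmaj7 comes from F major. It is labeled Imaj7.

IVmaj7, Imaj7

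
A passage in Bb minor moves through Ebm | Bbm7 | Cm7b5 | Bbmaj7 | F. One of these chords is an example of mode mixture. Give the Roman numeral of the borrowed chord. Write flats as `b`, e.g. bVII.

In Bb minor (with V from harmonic minor) the diatonic chords are Bbm, Cdim, Db, Ebm, F, Gb, Ab. Ebm, Bbm7, Cm7b5 and F all belong to that set. But Bbmaj7 (Bb–D–F–A) is foreign: the diatonic i on degree 1 is Bbm, whereas Bbmaj7 comes from Bb major. It is labeled Imaj7.

Imaj7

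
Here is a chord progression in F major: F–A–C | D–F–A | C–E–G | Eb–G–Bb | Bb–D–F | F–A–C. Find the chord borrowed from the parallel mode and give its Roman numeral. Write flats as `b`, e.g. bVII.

The diatonic triads in F major are F, Gm, Am, Bb, C, Dm, Edim. F–A–C = F, D–F–A = Dm, C–E–G = C and Bb–D–F = Bb are all diatonic. Eb–G–Bb is not: scale degree 7 in F major carries Edim (vii°). In F minor the chord on that degree is Eb, so here it functions as bVII, borrowed from the parallel minor.

bVII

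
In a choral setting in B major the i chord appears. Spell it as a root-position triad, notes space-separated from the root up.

i is built on scale degree 1, which is B in both B major and its parallel. In B minor the chord on B is B–D–F#.

B D F#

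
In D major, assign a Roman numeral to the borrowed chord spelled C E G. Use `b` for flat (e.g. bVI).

In D major scale degree 7 is C#; C is its lowered form, from D minor. Diatonically D major has C#dim (vii°) on that degree; C–E–G is instead the major chord native to D minor, so it takes the label bVII.

bVII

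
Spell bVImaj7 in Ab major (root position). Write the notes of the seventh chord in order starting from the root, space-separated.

Scale degree 6 in Ab major is F. bVImaj7 uses the lowered form, Fb, taken from Ab minor. In Ab minor the chord on Fb is Fb–Ab–Cb–Eb.

Fb Ab Cb Eb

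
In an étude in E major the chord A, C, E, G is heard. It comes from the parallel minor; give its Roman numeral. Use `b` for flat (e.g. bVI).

iv7

The root A is the diatonic 4th degree of E major; the borrowing shows in the chord quality. Diatonically E major has A (IV) on that degree; A–C–E–G is instead the minor-seventh chord native to E minor, so it takes the label iv7.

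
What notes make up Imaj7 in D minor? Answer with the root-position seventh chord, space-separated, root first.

Imaj7 is built on scale degree 1, which is D in both D minor and its parallel. Building the major-seventh chord from the parallel major on D: D–F#–A–C#.

D F# A C#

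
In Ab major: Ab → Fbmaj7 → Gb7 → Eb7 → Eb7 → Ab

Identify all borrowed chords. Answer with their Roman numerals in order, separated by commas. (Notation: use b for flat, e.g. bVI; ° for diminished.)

bVImaj7, bVII7

Ab major has the diatonic set Ab, Bbm, Cm, Db, Eb, Fm, Gdim. Of the given chords, Ab and Eb7 are diatonic. Fbmaj7 (Fb–Ab–Cb–Eb) doesn't fit — on degree 6 Ab major would have Fm (vi). Fbmaj7 is the degree-6 chord of Ab minor, so it is the borrowed bVImaj7. But Gb7 (Gb–Bb–Db–Fb) is foreign: the diatonic vii° on degree 7 is Gdim, whereas Gb7 comes from Ab minor. It is labeled bVII7.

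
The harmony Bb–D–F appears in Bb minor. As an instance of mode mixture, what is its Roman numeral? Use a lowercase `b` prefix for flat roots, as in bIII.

I

Bb is scale degree 1 in Bb minor. Diatonically Bb minor has Bbm (i) on that degree; Bb–D–F is instead the major chord native to Bb major, so it takes the label I.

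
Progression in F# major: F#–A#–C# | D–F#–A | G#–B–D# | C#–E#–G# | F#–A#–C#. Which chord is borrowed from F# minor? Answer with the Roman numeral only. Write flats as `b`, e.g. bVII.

bVI

The diatonic triads in F# major are F#, G#m, A#m, B, C#, D#m, E#dim. Of the given chords, F#–A#–C# = F#, G#–B–D# = G#m and C#–E#–G# = C# are diatonic. But D–F#–A is foreign: the diatonic vi on degree 6 is D#m, whereas D comes from F# minor. It is labeled bVI.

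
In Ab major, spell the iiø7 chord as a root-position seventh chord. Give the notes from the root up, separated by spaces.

iiø7 is built on scale degree 2, which is Bb in both Ab major and its parallel. In Ab minor the chord on Bb is Bb–Db–Fb–Ab.

Bb Db Fb Ab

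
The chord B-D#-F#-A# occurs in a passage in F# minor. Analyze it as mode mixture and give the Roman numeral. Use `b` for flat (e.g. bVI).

The root B is the diatonic 4th degree of F# minor; the borrowing shows in the chord quality. Diatonically F# minor has Bm (iv) on that degree; B–D#–F#–A# is instead the major-seventh chord native to F# major, so it takes the label IVmaj7.

IVmaj7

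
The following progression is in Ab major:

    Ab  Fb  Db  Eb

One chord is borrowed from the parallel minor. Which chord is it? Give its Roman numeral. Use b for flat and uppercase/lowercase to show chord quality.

Ab major has the diatonic set Ab, Bbm, Cm, Db, Eb, Fm, Gdim. Ab, Db and Eb are all diatonic. Fb (Fb–Ab–Cb) doesn't fit — on degree 6 Ab major would have Fm (vi). Fb is the degree-6 chord of Ab minor, so it is the borrowed bVI.

bVI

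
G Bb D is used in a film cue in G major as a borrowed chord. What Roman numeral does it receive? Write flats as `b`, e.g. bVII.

i

The root G is the diatonic 1st degree of G major; the borrowing shows in the chord quality. Diatonically G major has G (I) on that degree; G–Bb–D is instead the minor chord native to G minor, so it takes the label i.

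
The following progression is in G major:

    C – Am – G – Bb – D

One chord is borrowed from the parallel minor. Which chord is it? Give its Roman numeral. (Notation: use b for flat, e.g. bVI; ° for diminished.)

bIII

The diatonic triads in G major are G, Am, Bm, C, D, Em, F#dim. C, Am, G and D all belong to that set. But Bb (Bb–D–F) is foreign: the diatonic iii on degree 3 is Bm, whereas Bb comes from G minor. It is labeled bIII.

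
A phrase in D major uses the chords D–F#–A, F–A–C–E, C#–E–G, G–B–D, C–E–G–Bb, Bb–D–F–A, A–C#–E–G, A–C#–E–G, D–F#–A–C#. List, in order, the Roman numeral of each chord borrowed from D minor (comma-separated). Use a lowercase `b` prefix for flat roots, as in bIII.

bIIImaj7, bVII7, bVImaj7

D major has the diatonic set D, Em, F#m, G, A, Bm, C#dim. Of the given chords, D–F#–A = D, C#–E–G = C#dim, G–B–D = G, A–C#–E–G = A7 and D–F#–A–C# = Dmaj7 are diatonic. But F–A–C–E is foreign: the diatonic iii on degree 3 is F#m, whereas Fmaj7 comes from D minor. It is labeled bIIImaj7. But C–E–G–Bb is foreign: the diatonic vii° on degree 7 is C#dim, whereas C7 comes from D minor. It is labeled bVII7. But Bb–D–F–A is foreign: the diatonic vi on degree 6 is Bm, whereas Bbmaj7 comes from D minor. It is labeled bVImaj7.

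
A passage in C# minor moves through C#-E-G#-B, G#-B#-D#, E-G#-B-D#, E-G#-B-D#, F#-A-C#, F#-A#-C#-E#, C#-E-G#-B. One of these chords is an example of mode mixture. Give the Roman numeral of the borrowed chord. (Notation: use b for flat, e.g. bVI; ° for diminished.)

C# minor has the diatonic set C#m, D#dim, E, F#m, G#, A, B (with V from harmonic minor). C#–E–G#–B = C#m7, G#–B#–D# = G#, E–G#–B–D# = Emaj7 and F#–A–C# = F#m are all diatonic. F#–A#–C#–E# doesn't fit — on degree 4 C# minor would have F#m (iv). F#maj7 is the degree-4 chord of C# major, so it is the borrowed IVmaj7.

IVmaj7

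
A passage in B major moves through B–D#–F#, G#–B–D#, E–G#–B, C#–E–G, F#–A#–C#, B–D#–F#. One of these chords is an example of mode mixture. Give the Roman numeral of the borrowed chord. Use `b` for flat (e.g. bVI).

In B major the diatonic chords are B, C#m, D#m, E, F#, G#m, A#dim. B–D#–F# = B, G#–B–D# = G#m, E–G#–B = E and F#–A#–C# = F# are all diatonic. C#–E–G doesn't fit — on degree 2 B major would have C#m (ii). C#dim is the degree-2 chord of B minor, so it is the borrowed ii°.

ii°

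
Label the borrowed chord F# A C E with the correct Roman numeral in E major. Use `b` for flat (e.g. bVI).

F# is scale degree 2 in E major. F#–A–C–E is a half-diminished-seventh chord — the form found in E minor, not the diatonic ii (F#m). Borrowed into E major it is written iiø7.

iiø7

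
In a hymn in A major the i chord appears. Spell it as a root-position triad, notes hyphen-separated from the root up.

i is built on scale degree 1, which is A in both A major and its parallel. Building the minor chord from the parallel minor on A: A–C–E.

A-C-E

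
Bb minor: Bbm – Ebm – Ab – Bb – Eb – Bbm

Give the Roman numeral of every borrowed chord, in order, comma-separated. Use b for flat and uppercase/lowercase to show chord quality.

In Bb minor (with V from harmonic minor) the diatonic chords are Bbm, Cdim, Db, Ebm, F, Gb, Ab. Of the given chords, Bbm, Ebm and Ab are diatonic. But Bb (Bb–D–F) is foreign: the diatonic i on degree 1 is Bbm, whereas Bb comes from Bb major. It is labeled I. Eb (Eb–G–Bb) doesn't fit — on degree 4 Bb minor would have Ebm (iv). Eb is the degree-4 chord of Bb major, so it is the borrowed IV.

I, IV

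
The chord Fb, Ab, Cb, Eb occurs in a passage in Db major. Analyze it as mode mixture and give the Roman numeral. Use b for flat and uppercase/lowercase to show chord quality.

The root Fb is the lowered 3rd scale degree — diatonically Db major has F there. Fb–Ab–Cb–Eb is a major-seventh chord — the form found in Db minor, not the diatonic iii (Fm). Borrowed into Db major it is written bIIImaj7.

bIIImaj7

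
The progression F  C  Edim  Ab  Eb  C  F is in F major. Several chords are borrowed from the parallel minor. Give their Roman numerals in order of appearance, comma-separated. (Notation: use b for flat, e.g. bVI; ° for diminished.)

The diatonic triads in F major are F, Gm, Am, Bb, C, Dm, Edim. F, C and Edim all belong to that set. Ab (Ab–C–Eb) doesn't fit — on degree 3 F major would have Am (iii). Ab is the degree-3 chord of F minor, so it is the borrowed bIII. Eb (Eb–G–Bb) is not: scale degree 7 in F major carries Edim (vii°). In F minor the chord on that degree is Eb, so here it functions as bVII, borrowed from the parallel minor.

bIII, bVII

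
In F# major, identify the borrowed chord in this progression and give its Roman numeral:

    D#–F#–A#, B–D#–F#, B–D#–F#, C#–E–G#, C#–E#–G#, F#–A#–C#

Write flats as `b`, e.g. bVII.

v

F# major has the diatonic set F#, G#m, A#m, B, C#, D#m, E#dim. D#–F#–A# = D#m, B–D#–F# = B, C#–E#–G# = C# and F#–A#–C# = F# are all diatonic. But C#–E–G# is foreign: the diatonic V on degree 5 is C#, whereas C#m comes from F# minor. It is labeled v.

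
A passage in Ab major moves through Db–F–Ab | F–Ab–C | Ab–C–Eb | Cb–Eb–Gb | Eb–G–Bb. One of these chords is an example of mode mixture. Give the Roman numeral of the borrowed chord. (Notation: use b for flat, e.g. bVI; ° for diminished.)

In Ab major the diatonic chords are Ab, Bbm, Cm, Db, Eb, Fm, Gdim. Db–F–Ab = Db, F–Ab–C = Fm, Ab–C–Eb = Ab and Eb–G–Bb = Eb all belong to that set. But Cb–Eb–Gb is foreign: the diatonic iii on degree 3 is Cm, whereas Cb comes from Ab minor. It is labeled bIII.

bIII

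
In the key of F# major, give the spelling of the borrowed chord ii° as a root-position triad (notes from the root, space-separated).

ii° is built on scale degree 2, which is G# in both F# major and its parallel. Building the diminished chord from the parallel minor on G#: G#–B–D.

G# B D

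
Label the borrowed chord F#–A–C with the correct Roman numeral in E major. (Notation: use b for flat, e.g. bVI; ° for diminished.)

ii°

The root F# is the diatonic 2nd degree of E major; the borrowing shows in the chord quality. The diatonic chord on degree 2 would be F#m (ii), but F#–A–C is the diminished chord from E minor. As a borrowed chord it is labeled ii°.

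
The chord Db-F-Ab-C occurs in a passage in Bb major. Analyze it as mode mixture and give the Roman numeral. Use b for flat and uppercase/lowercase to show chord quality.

bIIImaj7

Db is the lowered form of scale degree 3 in Bb major (the diatonic degree 3 is D). Db–F–Ab–C is a major-seventh chord — the form found in Bb minor, not the diatonic iii (Dm). Borrowed into Bb major it is written bIIImaj7.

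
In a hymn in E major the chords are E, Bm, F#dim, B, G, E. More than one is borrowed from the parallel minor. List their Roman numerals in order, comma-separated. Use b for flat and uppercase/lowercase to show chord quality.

E major has the diatonic set E, F#m, G#m, A, B, C#m, D#dim. E and B are both diatonic. Bm (B–D–F#) is not: scale degree 5 in E major carries B (V). In E minor the chord on that degree is Bm, so here it functions as v, borrowed from the parallel minor. But F#dim (F#–A–C) is foreign: the diatonic ii on degree 2 is F#m, whereas F#dim comes from E minor. It is labeled ii°. G (G–B–D) is not: scale degree 3 in E major carries G#m (iii). In E minor the chord on that degree is G, so here it functions as bIII, borrowed from the parallel minor.

v, ii°, bIII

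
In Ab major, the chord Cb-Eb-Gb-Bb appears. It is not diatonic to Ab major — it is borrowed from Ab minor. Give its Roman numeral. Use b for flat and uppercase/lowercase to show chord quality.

In Ab major scale degree 3 is C; Cb is its lowered form, from Ab minor. Cb–Eb–Gb–Bb is a major-seventh chord — the form found in Ab minor, not the diatonic iii (Cm). Borrowed into Ab major it is written bIIImaj7.

bIIImaj7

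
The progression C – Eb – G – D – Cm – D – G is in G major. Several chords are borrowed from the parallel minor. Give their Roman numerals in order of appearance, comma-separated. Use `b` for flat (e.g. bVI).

bVI, iv

The diatonic triads in G major are G, Am, Bm, C, D, Em, F#dim. Of the given chords, C, G and D are diatonic. Eb (Eb–G–Bb) is not: scale degree 6 in G major carries Em (vi). In G minor the chord on that degree is Eb, so here it functions as bVI, borrowed from the parallel minor. Cm (C–Eb–G) doesn't fit — on degree 4 G major would have C (IV). Cm is the degree-4 chord of G minor, so it is the borrowed iv.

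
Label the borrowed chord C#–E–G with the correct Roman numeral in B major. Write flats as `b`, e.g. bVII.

C# is scale degree 2 in B major. The diatonic chord on degree 2 would be C#m (ii), but C#–E–G is the diminished chord from B minor. As a borrowed chord it is labeled ii°.

ii°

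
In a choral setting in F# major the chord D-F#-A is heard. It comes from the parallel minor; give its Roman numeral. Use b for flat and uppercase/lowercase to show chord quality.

The root D is the lowered 6th scale degree — diatonically F# major has D# there. D–F#–A is a major chord — the form found in F# minor, not the diatonic vi (D#m). Borrowed into F# major it is written bVI.

bVI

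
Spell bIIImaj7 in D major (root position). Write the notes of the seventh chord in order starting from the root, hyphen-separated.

F-A-C-E

The root of bIIImaj7 is the lowered 3rd degree: F# becomes F. In D minor the chord on F is F–A–C–E.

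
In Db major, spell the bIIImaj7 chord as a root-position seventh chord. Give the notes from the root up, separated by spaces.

The root of bIIImaj7 is the lowered 3rd degree: F becomes Fb. Stacking thirds in Db minor on Fb gives Fb–Ab–Cb–Eb.

Fb Ab Cb Eb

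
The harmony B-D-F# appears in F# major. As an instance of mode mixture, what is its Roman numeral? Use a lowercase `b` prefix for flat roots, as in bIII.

B is scale degree 4 in F# major. B–D–F# is a minor chord — the form found in F# minor, not the diatonic IV (B). Borrowed into F# major it is written iv.

iv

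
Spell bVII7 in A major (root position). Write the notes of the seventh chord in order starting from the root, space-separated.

The root of bVII7 is the lowered 7th degree: G# becomes G. Building the dominant-seventh chord from the parallel minor on G: G–B–D–F.

G B D F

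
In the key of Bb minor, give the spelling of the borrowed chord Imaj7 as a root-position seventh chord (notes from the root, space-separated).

Imaj7 is built on scale degree 1, which is Bb in both Bb minor and its parallel. Stacking thirds in Bb major on Bb gives Bb–D–F–A.

Bb D F A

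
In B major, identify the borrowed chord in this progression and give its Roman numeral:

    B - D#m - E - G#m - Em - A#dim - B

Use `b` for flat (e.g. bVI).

iv

B major has the diatonic set B, C#m, D#m, E, F#, G#m, A#dim. Of the given chords, B, D#m, E, G#m and A#dim are diatonic. Em (E–G–B) is not: scale degree 4 in B major carries E (IV). In B minor the chord on that degree is Em, so here it functions as iv, borrowed from the parallel minor.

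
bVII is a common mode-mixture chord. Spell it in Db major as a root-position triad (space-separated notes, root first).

The root of bVII is the lowered 7th degree: C becomes Cb. Stacking thirds in Db minor on Cb gives Cb–Eb–Gb.

Cb Eb Gb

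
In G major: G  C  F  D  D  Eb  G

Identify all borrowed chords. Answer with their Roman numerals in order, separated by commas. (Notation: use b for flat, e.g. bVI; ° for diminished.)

bVII, bVI

G major has the diatonic set G, Am, Bm, C, D, Em, F#dim. G, C and D all belong to that set. F (F–A–C) doesn't fit — on degree 7 G major would have F#dim (vii°). F is the degree-7 chord of G minor, so it is the borrowed bVII. But Eb (Eb–G–Bb) is foreign: the diatonic vi on degree 6 is Em, whereas Eb comes from G minor. It is labeled bVI.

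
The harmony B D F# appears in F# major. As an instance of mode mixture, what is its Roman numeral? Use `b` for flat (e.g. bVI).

iv

The root B is the diatonic 4th degree of F# major; the borrowing shows in the chord quality. The diatonic chord on degree 4 would be B (IV), but B–D–F# is the minor chord from F# minor. As a borrowed chord it is labeled iv.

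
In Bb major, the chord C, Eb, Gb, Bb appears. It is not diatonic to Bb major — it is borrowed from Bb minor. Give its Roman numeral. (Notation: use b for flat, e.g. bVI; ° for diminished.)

The root C is the diatonic 2nd degree of Bb major; the borrowing shows in the chord quality. The diatonic chord on degree 2 would be Cm (ii), but C–Eb–Gb–Bb is the half-diminished-seventh chord from Bb minor. As a borrowed chord it is labeled iiø7.

iiø7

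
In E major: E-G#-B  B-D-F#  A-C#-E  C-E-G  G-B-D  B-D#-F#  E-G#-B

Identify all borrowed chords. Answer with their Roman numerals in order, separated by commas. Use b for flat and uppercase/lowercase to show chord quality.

v, bVI, bIII

The diatonic triads in E major are E, F#m, G#m, A, B, C#m, D#dim. E–G#–B = E, A–C#–E = A and B–D#–F# = B all belong to that set. But B–D–F# is foreign: the diatonic V on degree 5 is B, whereas Bm comes from E minor. It is labeled v. But C–E–G is foreign: the diatonic vi on degree 6 is C#m, whereas C comes from E minor. It is labeled bVI. But G–B–D is foreign: the diatonic iii on degree 3 is G#m, whereas G comes from E minor. It is labeled bIII.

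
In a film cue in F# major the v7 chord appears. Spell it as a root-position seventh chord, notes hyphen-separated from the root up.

C#-E-G#-B

The root, C#, is scale degree 5 — the same note in F# major and F# minor; only the chord quality changes. Stacking thirds in F# minor on C# gives C#–E–G#–B.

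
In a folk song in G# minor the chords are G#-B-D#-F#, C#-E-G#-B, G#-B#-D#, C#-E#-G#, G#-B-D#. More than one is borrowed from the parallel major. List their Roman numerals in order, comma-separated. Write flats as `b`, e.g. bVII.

G# minor has the diatonic set G#m, A#dim, B, C#m, D#, E, F# (with V from harmonic minor). Of the given chords, G#–B–D#–F# = G#m7, C#–E–G#–B = C#m7 and G#–B–D# = G#m are diatonic. But G#–B#–D# is foreign: the diatonic i on degree 1 is G#m, whereas G# comes from G# major. It is labeled I. C#–E#–G# doesn't fit — on degree 4 G# minor would have C#m (iv). C# is the degree-4 chord of G# major, so it is the borrowed IV.

I, IV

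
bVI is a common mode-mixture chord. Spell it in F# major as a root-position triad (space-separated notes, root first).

bVI is built on the lowered scale degree 6. In F# major degree 6 is D#; lowered it becomes D. Building the major chord from the parallel minor on D: D–F#–A.

D F# A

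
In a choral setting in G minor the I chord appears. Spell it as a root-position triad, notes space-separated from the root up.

G B D

The root, G, is scale degree 1 — the same note in G minor and G major; only the chord quality changes. Building the major chord from the parallel major on G: G–B–D.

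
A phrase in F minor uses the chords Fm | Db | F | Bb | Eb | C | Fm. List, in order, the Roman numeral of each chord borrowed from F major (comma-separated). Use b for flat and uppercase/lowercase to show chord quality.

In F minor (with V from harmonic minor) the diatonic chords are Fm, Gdim, Ab, Bbm, C, Db, Eb. Of the given chords, Fm, Db, Eb and C are diatonic. F (F–A–C) is not: scale degree 1 in F minor carries Fm (i). In F major the chord on that degree is F, so here it functions as I, borrowed from the parallel major. Bb (Bb–D–F) doesn't fit — on degree 4 F minor would have Bbm (iv). Bb is the degree-4 chord of F major, so it is the borrowed IV.

I, IV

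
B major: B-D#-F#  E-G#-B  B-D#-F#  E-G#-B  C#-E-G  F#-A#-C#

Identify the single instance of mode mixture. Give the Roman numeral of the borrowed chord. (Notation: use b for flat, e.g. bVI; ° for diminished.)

ii°

The diatonic triads in B major are B, C#m, D#m, E, F#, G#m, A#dim. B–D#–F# = B, E–G#–B = E and F#–A#–C# = F# all belong to that set. C#–E–G doesn't fit — on degree 2 B major would have C#m (ii). C#dim is the degree-2 chord of B minor, so it is the borrowed ii°.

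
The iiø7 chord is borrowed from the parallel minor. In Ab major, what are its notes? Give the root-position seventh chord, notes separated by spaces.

Bb Db Fb Ab

The root, Bb, is scale degree 2 — the same note in Ab major and Ab minor; only the chord quality changes. Stacking thirds in Ab minor on Bb gives Bb–Db–Fb–Ab.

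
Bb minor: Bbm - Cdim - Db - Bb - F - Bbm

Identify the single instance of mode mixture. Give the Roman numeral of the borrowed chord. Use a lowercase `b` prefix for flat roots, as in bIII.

I

Bb minor has the diatonic set Bbm, Cdim, Db, Ebm, F, Gb, Ab (with V from harmonic minor). Bbm, Cdim, Db and F are all diatonic. Bb (Bb–D–F) is not: scale degree 1 in Bb minor carries Bbm (i). In Bb major the chord on that degree is Bb, so here it functions as I, borrowed from the parallel major.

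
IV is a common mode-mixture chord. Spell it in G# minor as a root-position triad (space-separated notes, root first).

IV is built on scale degree 4, which is C# in both G# minor and its parallel. Stacking thirds in G# major on C# gives C#–E#–G#.

C# E# G#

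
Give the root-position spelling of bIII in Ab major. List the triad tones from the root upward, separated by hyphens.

bIII is built on the lowered scale degree 3. In Ab major degree 3 is C; lowered it becomes Cb. Stacking thirds in Ab minor on Cb gives Cb–Eb–Gb.

Cb-Eb-Gb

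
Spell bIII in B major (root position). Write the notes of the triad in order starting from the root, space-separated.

D F# A

Scale degree 3 in B major is D#. bIII uses the lowered form, D, taken from B minor. Building the major chord from the parallel minor on D: D–F#–A.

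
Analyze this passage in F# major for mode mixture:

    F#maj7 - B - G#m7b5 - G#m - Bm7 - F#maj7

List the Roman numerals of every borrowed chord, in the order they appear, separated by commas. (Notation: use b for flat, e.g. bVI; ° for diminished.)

iiø7, iv7

F# major has the diatonic set F#, G#m, A#m, B, C#, D#m, E#dim. Of the given chords, F#maj7, B and G#m are diatonic. G#m7b5 (G#–B–D–F#) doesn't fit — on degree 2 F# major would have G#m (ii). G#m7b5 is the degree-2 chord of F# minor, so it is the borrowed iiø7. Bm7 (B–D–F#–A) doesn't fit — on degree 4 F# major would have B (IV). Bm7 is the degree-4 chord of F# minor, so it is the borrowed iv7.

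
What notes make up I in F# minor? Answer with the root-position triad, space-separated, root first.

F# A# C#

I is built on scale degree 1, which is F# in both F# minor and its parallel. Building the major chord from the parallel major on F#: F#–A#–C#.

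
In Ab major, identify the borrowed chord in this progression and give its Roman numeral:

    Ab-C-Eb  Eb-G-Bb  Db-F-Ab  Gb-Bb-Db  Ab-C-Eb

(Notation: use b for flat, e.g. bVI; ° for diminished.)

The diatonic triads in Ab major are Ab, Bbm, Cm, Db, Eb, Fm, Gdim. Ab–C–Eb = Ab, Eb–G–Bb = Eb and Db–F–Ab = Db are all diatonic. Gb–Bb–Db is not: scale degree 7 in Ab major carries Gdim (vii°). In Ab minor the chord on that degree is Gb, so here it functions as bVII, borrowed from the parallel minor.

bVII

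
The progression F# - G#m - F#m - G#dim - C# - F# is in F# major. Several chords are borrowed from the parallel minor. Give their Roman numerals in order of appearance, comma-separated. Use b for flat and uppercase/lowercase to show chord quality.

i, ii°

F# major has the diatonic set F#, G#m, A#m, B, C#, D#m, E#dim. F#, G#m and C# all belong to that set. F#m (F#–A–C#) doesn't fit — on degree 1 F# major would have F# (I). F#m is the degree-1 chord of F# minor, so it is the borrowed i. G#dim (G#–B–D) doesn't fit — on degree 2 F# major would have G#m (ii). G#dim is the degree-2 chord of F# minor, so it is the borrowed ii°.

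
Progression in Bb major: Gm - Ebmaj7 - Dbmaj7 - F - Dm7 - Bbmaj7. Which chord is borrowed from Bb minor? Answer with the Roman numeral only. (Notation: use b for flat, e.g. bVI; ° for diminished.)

bIIImaj7

In Bb major the diatonic chords are Bb, Cm, Dm, Eb, F, Gm, Adim. Gm, Ebmaj7, F, Dm7 and Bbmaj7 are all diatonic. Dbmaj7 (Db–F–Ab–C) doesn't fit — on degree 3 Bb major would have Dm (iii). Dbmaj7 is the degree-3 chord of Bb minor, so it is the borrowed bIIImaj7.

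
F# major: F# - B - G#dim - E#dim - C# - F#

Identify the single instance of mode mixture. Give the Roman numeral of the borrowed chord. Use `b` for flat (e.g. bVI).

ii°

The diatonic triads in F# major are F#, G#m, A#m, B, C#, D#m, E#dim. F#, B, E#dim and C# all belong to that set. G#dim (G#–B–D) is not: scale degree 2 in F# major carries G#m (ii). In F# minor the chord on that degree is G#dim, so here it functions as ii°, borrowed from the parallel minor.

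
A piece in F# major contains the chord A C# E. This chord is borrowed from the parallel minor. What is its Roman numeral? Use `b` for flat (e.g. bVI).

A is the lowered form of scale degree 3 in F# major (the diatonic degree 3 is A#). The diatonic chord on degree 3 would be A#m (iii), but A–C#–E is the major chord from F# minor. As a borrowed chord it is labeled bIII.

bIII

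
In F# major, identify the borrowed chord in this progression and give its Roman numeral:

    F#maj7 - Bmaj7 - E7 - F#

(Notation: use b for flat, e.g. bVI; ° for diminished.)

In F# major the diatonic chords are F#, G#m, A#m, B, C#, D#m, E#dim. F#maj7, Bmaj7 and F# all belong to that set. E7 (E–G#–B–D) doesn't fit — on degree 7 F# major would have E#dim (vii°). E7 is the degree-7 chord of F# minor, so it is the borrowed bVII7.

bVII7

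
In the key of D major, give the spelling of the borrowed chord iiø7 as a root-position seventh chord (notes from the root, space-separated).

The root, E, is scale degree 2 — the same note in D major and D minor; only the chord quality changes. In D minor the chord on E is E–G–Bb–D.

E G Bb D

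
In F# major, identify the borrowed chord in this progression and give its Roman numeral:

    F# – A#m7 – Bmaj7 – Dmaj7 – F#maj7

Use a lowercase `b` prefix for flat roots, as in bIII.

The diatonic triads in F# major are F#, G#m, A#m, B, C#, D#m, E#dim. F#, A#m7, Bmaj7 and F#maj7 all belong to that set. Dmaj7 (D–F#–A–C#) doesn't fit — on degree 6 F# major would have D#m (vi). Dmaj7 is the degree-6 chord of F# minor, so it is the borrowed bVImaj7.

bVImaj7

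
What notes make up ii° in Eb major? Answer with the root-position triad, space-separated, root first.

The root, F, is scale degree 2 — the same note in Eb major and Eb minor; only the chord quality changes. In Eb minor the chord on F is F–Ab–Cb.

F Ab Cb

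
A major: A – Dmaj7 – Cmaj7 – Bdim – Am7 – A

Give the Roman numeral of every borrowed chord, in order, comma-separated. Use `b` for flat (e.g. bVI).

bIIImaj7, ii°, i7

In A major the diatonic chords are A, Bm, C#m, D, E, F#m, G#dim. A and Dmaj7 both belong to that set. Cmaj7 (C–E–G–B) doesn't fit — on degree 3 A major would have C#m (iii). Cmaj7 is the degree-3 chord of A minor, so it is the borrowed bIIImaj7. Bdim (B–D–F) is not: scale degree 2 in A major carries Bm (ii). In A minor the chord on that degree is Bdim, so here it functions as ii°, borrowed from the parallel minor. Am7 (A–C–E–G) is not: scale degree 1 in A major carries A (I). In A minor the chord on that degree is Am7, so here it functions as i7, borrowed from the parallel minor.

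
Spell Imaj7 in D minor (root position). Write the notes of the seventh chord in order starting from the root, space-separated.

D F# A C#

Imaj7 is built on scale degree 1, which is D in both D minor and its parallel. In D major the chord on D is D–F#–A–C#.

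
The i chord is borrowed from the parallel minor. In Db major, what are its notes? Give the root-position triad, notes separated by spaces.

Db Fb Ab

i is built on scale degree 1, which is Db in both Db major and its parallel. Stacking thirds in Db minor on Db gives Db–Fb–Ab.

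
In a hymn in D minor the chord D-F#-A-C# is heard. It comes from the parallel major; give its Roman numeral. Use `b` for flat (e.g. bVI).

The root D is the diatonic 1st degree of D minor; the borrowing shows in the chord quality. Diatonically D minor has Dm (i) on that degree; D–F#–A–C# is instead the major-seventh chord native to D major, so it takes the label Imaj7.

Imaj7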